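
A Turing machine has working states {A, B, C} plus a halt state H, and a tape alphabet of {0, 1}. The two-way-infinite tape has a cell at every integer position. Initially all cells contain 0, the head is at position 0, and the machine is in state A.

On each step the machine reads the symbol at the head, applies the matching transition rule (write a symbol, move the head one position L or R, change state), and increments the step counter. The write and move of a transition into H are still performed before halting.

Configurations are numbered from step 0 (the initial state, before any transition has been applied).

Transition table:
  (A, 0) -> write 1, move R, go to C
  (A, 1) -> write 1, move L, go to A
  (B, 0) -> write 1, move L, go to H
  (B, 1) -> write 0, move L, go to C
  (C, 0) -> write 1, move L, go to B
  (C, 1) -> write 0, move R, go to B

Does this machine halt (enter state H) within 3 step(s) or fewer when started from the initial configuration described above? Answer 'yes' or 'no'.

Step 1: in state A at pos 0, read 0 -> (A,0)->write 1,move R,goto C. Now: state=C, head=1, tape[-1..2]=0100 (head:   ^)
Step 2: in state C at pos 1, read 0 -> (C,0)->write 1,move L,goto B. Now: state=B, head=0, tape[-1..2]=0110 (head:  ^)
Step 3: in state B at pos 0, read 1 -> (B,1)->write 0,move L,goto C. Now: state=C, head=-1, tape[-2..2]=00010 (head:  ^)
After 3 step(s): state = C (not H) -> not halted within 3 -> no

Answer: no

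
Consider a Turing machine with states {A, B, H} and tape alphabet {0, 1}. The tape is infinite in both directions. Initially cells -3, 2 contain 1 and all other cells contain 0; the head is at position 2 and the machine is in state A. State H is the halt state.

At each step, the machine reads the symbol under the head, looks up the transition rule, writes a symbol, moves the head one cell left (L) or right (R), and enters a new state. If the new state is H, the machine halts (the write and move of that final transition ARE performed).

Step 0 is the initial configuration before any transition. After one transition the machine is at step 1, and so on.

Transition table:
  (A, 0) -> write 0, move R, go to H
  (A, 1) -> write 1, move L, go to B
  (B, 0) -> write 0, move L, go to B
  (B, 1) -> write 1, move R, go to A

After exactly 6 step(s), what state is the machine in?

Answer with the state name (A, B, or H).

Answer: A

Derivation:
Step 1: in state A at pos 2, read 1 -> (A,1)->write 1,move L,goto B. Now: state=B, head=1, tape[-4..3]=01000010 (head:      ^)
Step 2: in state B at pos 1, read 0 -> (B,0)->write 0,move L,goto B. Now: state=B, head=0, tape[-4..3]=01000010 (head:     ^)
Step 3: in state B at pos 0, read 0 -> (B,0)->write 0,move L,goto B. Now: state=B, head=-1, tape[-4..3]=01000010 (head:    ^)
Step 4: in state B at pos -1, read 0 -> (B,0)->write 0,move L,goto B. Now: state=B, head=-2, tape[-4..3]=01000010 (head:   ^)
Step 5: in state B at pos -2, read 0 -> (B,0)->write 0,move L,goto B. Now: state=B, head=-3, tape[-4..3]=01000010 (head:  ^)
Step 6: in state B at pos -3, read 1 -> (B,1)->write 1,move R,goto A. Now: state=A, head=-2, tape[-4..3]=01000010 (head:   ^)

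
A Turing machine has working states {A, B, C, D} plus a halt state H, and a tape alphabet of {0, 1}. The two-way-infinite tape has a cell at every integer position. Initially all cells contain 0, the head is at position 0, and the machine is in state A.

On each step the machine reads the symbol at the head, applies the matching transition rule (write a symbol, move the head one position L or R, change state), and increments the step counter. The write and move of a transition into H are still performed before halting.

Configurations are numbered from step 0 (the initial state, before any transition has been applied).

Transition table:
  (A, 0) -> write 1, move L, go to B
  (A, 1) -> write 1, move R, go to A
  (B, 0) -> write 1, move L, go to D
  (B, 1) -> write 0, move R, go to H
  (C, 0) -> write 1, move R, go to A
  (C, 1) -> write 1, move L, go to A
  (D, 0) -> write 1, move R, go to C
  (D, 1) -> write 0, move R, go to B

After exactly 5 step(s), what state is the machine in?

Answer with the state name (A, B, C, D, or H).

Answer: A

Derivation:
Step 1: in state A at pos 0, read 0 -> (A,0)->write 1,move L,goto B. Now: state=B, head=-1, tape[-2..1]=0010 (head:  ^)
Step 2: in state B at pos -1, read 0 -> (B,0)->write 1,move L,goto D. Now: state=D, head=-2, tape[-3..1]=00110 (head:  ^)
Step 3: in state D at pos -2, read 0 -> (D,0)->write 1,move R,goto C. Now: state=C, head=-1, tape[-3..1]=01110 (head:   ^)
Step 4: in state C at pos -1, read 1 -> (C,1)->write 1,move L,goto A. Now: state=A, head=-2, tape[-3..1]=01110 (head:  ^)
Step 5: in state A at pos -2, read 1 -> (A,1)->write 1,move R,goto A. Now: state=A, head=-1, tape[-3..1]=01110 (head:   ^)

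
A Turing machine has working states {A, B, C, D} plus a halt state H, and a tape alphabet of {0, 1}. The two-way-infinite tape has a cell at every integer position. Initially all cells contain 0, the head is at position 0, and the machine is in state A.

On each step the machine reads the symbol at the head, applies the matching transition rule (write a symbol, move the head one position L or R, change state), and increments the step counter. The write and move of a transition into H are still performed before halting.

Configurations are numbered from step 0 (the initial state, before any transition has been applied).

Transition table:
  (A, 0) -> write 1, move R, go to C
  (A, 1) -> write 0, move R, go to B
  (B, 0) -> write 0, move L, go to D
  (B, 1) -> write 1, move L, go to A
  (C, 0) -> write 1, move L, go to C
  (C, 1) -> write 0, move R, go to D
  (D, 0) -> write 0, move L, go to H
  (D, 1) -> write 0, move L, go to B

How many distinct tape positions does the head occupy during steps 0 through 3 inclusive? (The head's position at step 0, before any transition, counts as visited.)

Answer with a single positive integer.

Answer: 2

Derivation:
Step 1: in state A at pos 0, read 0 -> (A,0)->write 1,move R,goto C. Now: state=C, head=1, tape[-1..2]=0100 (head:   ^)
Step 2: in state C at pos 1, read 0 -> (C,0)->write 1,move L,goto C. Now: state=C, head=0, tape[-1..2]=0110 (head:  ^)
Step 3: in state C at pos 0, read 1 -> (C,1)->write 0,move R,goto D. Now: state=D, head=1, tape[-1..2]=0010 (head:   ^)
Head positions at steps 0..3: starting at 0, distinct positions visited = {0, 1} -> 2 position(s)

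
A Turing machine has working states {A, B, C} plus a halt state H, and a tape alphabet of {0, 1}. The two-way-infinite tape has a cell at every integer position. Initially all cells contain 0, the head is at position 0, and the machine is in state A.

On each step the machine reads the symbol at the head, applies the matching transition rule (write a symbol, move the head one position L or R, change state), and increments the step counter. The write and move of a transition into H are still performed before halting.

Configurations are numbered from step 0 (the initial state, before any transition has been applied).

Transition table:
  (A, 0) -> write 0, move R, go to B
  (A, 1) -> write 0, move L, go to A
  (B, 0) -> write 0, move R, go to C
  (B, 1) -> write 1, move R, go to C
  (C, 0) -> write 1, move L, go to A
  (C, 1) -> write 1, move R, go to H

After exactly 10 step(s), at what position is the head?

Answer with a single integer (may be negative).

Answer: 4

Derivation:
Step 1: in state A at pos 0, read 0 -> (A,0)->write 0,move R,goto B. Now: state=B, head=1, tape[-1..2]=0000 (head:   ^)
Step 2: in state B at pos 1, read 0 -> (B,0)->write 0,move R,goto C. Now: state=C, head=2, tape[-1..3]=00000 (head:    ^)
Step 3: in state C at pos 2, read 0 -> (C,0)->write 1,move L,goto A. Now: state=A, head=1, tape[-1..3]=00010 (head:   ^)
Step 4: in state A at pos 1, read 0 -> (A,0)->write 0,move R,goto B. Now: state=B, head=2, tape[-1..3]=00010 (head:    ^)
Step 5: in state B at pos 2, read 1 -> (B,1)->write 1,move R,goto C. Now: state=C, head=3, tape[-1..4]=000100 (head:     ^)
Step 6: in state C at pos 3, read 0 -> (C,0)->write 1,move L,goto A. Now: state=A, head=2, tape[-1..4]=000110 (head:    ^)
Step 7: in state A at pos 2, read 1 -> (A,1)->write 0,move L,goto A. Now: state=A, head=1, tape[-1..4]=000010 (head:   ^)
Step 8: in state A at pos 1, read 0 -> (A,0)->write 0,move R,goto B. Now: state=B, head=2, tape[-1..4]=000010 (head:    ^)
Step 9: in state B at pos 2, read 0 -> (B,0)->write 0,move R,goto C. Now: state=C, head=3, tape[-1..4]=000010 (head:     ^)
Step 10: in state C at pos 3, read 1 -> (C,1)->write 1,move R,goto H. Now: state=H, head=4, tape[-1..5]=0000100 (head:      ^)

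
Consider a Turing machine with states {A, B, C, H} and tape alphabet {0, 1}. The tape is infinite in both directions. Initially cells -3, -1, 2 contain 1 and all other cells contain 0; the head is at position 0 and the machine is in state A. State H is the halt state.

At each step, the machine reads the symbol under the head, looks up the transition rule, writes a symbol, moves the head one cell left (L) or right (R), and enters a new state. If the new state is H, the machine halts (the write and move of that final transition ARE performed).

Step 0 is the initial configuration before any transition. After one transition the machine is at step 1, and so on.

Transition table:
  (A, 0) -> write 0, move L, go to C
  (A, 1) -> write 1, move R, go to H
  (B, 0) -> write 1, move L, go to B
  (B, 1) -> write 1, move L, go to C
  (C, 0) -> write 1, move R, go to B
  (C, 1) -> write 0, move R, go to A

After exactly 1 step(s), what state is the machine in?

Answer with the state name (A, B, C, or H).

Step 1: in state A at pos 0, read 0 -> (A,0)->write 0,move L,goto C. Now: state=C, head=-1, tape[-4..3]=01010010 (head:    ^)

Answer: C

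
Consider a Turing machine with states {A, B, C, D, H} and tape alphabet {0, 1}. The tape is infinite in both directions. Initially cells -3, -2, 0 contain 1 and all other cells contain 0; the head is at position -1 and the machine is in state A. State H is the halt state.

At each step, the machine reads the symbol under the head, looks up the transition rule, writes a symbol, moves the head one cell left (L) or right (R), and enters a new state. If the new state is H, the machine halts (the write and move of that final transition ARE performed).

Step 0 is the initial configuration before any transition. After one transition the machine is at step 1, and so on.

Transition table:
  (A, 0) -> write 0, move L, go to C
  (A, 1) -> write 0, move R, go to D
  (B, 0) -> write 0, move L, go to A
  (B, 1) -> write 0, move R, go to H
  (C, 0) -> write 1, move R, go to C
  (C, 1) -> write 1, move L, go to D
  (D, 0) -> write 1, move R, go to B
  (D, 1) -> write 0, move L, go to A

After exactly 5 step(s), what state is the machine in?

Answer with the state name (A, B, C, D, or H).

Step 1: in state A at pos -1, read 0 -> (A,0)->write 0,move L,goto C. Now: state=C, head=-2, tape[-4..1]=011010 (head:   ^)
Step 2: in state C at pos -2, read 1 -> (C,1)->write 1,move L,goto D. Now: state=D, head=-3, tape[-4..1]=011010 (head:  ^)
Step 3: in state D at pos -3, read 1 -> (D,1)->write 0,move L,goto A. Now: state=A, head=-4, tape[-5..1]=0001010 (head:  ^)
Step 4: in state A at pos -4, read 0 -> (A,0)->write 0,move L,goto C. Now: state=C, head=-5, tape[-6..1]=00001010 (head:  ^)
Step 5: in state C at pos -5, read 0 -> (C,0)->write 1,move R,goto C. Now: state=C, head=-4, tape[-6..1]=01001010 (head:   ^)

Answer: C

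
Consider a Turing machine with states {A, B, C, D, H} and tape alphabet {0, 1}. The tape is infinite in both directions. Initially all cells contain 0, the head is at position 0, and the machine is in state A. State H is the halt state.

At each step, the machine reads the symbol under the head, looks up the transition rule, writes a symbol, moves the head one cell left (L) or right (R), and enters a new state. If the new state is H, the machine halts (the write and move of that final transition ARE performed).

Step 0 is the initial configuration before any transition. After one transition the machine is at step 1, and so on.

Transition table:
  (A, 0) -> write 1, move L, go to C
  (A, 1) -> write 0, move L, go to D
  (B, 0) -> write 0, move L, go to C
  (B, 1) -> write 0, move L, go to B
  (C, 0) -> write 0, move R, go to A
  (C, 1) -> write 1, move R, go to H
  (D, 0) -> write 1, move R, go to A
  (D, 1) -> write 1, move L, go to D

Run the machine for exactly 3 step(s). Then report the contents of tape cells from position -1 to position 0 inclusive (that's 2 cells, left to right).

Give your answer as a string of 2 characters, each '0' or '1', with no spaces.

Step 1: in state A at pos 0, read 0 -> (A,0)->write 1,move L,goto C. Now: state=C, head=-1, tape[-2..1]=0010 (head:  ^)
Step 2: in state C at pos -1, read 0 -> (C,0)->write 0,move R,goto A. Now: state=A, head=0, tape[-2..1]=0010 (head:   ^)
Step 3: in state A at pos 0, read 1 -> (A,1)->write 0,move L,goto D. Now: state=D, head=-1, tape[-2..1]=0000 (head:  ^)

Answer: 00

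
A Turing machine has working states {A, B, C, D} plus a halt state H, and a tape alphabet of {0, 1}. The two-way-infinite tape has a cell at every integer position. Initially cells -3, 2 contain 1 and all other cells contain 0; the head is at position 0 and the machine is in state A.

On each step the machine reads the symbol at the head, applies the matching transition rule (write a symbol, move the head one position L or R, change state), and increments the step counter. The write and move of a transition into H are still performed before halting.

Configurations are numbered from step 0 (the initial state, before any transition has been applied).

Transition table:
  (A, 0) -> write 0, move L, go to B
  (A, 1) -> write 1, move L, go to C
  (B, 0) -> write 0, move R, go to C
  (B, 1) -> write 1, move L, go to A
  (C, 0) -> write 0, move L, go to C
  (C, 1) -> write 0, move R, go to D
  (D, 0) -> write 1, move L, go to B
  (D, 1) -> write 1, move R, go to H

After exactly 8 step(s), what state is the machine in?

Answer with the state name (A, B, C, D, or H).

Step 1: in state A at pos 0, read 0 -> (A,0)->write 0,move L,goto B. Now: state=B, head=-1, tape[-4..3]=01000010 (head:    ^)
Step 2: in state B at pos -1, read 0 -> (B,0)->write 0,move R,goto C. Now: state=C, head=0, tape[-4..3]=01000010 (head:     ^)
Step 3: in state C at pos 0, read 0 -> (C,0)->write 0,move L,goto C. Now: state=C, head=-1, tape[-4..3]=01000010 (head:    ^)
Step 4: in state C at pos -1, read 0 -> (C,0)->write 0,move L,goto C. Now: state=C, head=-2, tape[-4..3]=01000010 (head:   ^)
Step 5: in state C at pos -2, read 0 -> (C,0)->write 0,move L,goto C. Now: state=C, head=-3, tape[-4..3]=01000010 (head:  ^)
Step 6: in state C at pos -3, read 1 -> (C,1)->write 0,move R,goto D. Now: state=D, head=-2, tape[-4..3]=00000010 (head:   ^)
Step 7: in state D at pos -2, read 0 -> (D,0)->write 1,move L,goto B. Now: state=B, head=-3, tape[-4..3]=00100010 (head:  ^)
Step 8: in state B at pos -3, read 0 -> (B,0)->write 0,move R,goto C. Now: state=C, head=-2, tape[-4..3]=00100010 (head:   ^)

Answer: C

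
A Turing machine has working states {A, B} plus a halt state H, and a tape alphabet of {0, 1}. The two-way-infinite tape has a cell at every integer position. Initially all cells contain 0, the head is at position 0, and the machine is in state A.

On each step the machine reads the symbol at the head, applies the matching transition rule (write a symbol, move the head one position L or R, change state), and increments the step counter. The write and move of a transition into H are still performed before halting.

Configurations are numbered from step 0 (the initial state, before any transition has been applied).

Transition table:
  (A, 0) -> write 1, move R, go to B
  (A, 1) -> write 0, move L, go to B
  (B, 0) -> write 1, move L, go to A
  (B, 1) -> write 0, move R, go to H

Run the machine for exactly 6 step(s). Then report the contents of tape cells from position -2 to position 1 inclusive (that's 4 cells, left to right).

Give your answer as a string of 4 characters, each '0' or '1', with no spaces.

Answer: 1001

Derivation:
Step 1: in state A at pos 0, read 0 -> (A,0)->write 1,move R,goto B. Now: state=B, head=1, tape[-1..2]=0100 (head:   ^)
Step 2: in state B at pos 1, read 0 -> (B,0)->write 1,move L,goto A. Now: state=A, head=0, tape[-1..2]=0110 (head:  ^)
Step 3: in state A at pos 0, read 1 -> (A,1)->write 0,move L,goto B. Now: state=B, head=-1, tape[-2..2]=00010 (head:  ^)
Step 4: in state B at pos -1, read 0 -> (B,0)->write 1,move L,goto A. Now: state=A, head=-2, tape[-3..2]=001010 (head:  ^)
Step 5: in state A at pos -2, read 0 -> (A,0)->write 1,move R,goto B. Now: state=B, head=-1, tape[-3..2]=011010 (head:   ^)
Step 6: in state B at pos -1, read 1 -> (B,1)->write 0,move R,goto H. Now: state=H, head=0, tape[-3..2]=010010 (head:    ^)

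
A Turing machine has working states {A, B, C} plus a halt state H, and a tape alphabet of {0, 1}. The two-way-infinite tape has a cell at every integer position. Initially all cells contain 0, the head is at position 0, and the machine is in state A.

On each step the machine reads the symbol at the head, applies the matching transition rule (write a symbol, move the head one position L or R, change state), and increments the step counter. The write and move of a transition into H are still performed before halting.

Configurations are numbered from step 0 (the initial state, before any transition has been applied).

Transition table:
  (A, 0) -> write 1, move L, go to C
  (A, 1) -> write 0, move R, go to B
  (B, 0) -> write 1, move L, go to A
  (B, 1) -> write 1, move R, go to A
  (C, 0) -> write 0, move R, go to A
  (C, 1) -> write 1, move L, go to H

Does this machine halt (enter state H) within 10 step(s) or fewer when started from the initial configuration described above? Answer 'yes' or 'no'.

Step 1: in state A at pos 0, read 0 -> (A,0)->write 1,move L,goto C. Now: state=C, head=-1, tape[-2..1]=0010 (head:  ^)
Step 2: in state C at pos -1, read 0 -> (C,0)->write 0,move R,goto A. Now: state=A, head=0, tape[-2..1]=0010 (head:   ^)
Step 3: in state A at pos 0, read 1 -> (A,1)->write 0,move R,goto B. Now: state=B, head=1, tape[-2..2]=00000 (head:    ^)
Step 4: in state B at pos 1, read 0 -> (B,0)->write 1,move L,goto A. Now: state=A, head=0, tape[-2..2]=00010 (head:   ^)
Step 5: in state A at pos 0, read 0 -> (A,0)->write 1,move L,goto C. Now: state=C, head=-1, tape[-2..2]=00110 (head:  ^)
Step 6: in state C at pos -1, read 0 -> (C,0)->write 0,move R,goto A. Now: state=A, head=0, tape[-2..2]=00110 (head:   ^)
Step 7: in state A at pos 0, read 1 -> (A,1)->write 0,move R,goto B. Now: state=B, head=1, tape[-2..2]=00010 (head:    ^)
Step 8: in state B at pos 1, read 1 -> (B,1)->write 1,move R,goto A. Now: state=A, head=2, tape[-2..3]=000100 (head:     ^)
Step 9: in state A at pos 2, read 0 -> (A,0)->write 1,move L,goto C. Now: state=C, head=1, tape[-2..3]=000110 (head:    ^)
Step 10: in state C at pos 1, read 1 -> (C,1)->write 1,move L,goto H. Now: state=H, head=0, tape[-2..3]=000110 (head:   ^)
State H reached at step 10; 10 <= 10 -> yes

Answer: yes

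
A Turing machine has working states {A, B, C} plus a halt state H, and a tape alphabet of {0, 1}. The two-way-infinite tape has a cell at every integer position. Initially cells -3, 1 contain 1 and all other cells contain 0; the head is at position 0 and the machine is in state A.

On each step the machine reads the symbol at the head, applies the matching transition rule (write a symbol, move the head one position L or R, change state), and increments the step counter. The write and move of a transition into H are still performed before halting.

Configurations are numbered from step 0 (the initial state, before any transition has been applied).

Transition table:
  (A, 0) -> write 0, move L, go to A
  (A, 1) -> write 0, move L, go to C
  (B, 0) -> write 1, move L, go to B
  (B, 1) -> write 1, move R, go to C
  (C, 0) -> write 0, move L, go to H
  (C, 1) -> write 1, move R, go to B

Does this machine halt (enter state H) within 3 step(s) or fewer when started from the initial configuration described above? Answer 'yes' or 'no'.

Answer: no

Derivation:
Step 1: in state A at pos 0, read 0 -> (A,0)->write 0,move L,goto A. Now: state=A, head=-1, tape[-4..2]=0100010 (head:    ^)
Step 2: in state A at pos -1, read 0 -> (A,0)->write 0,move L,goto A. Now: state=A, head=-2, tape[-4..2]=0100010 (head:   ^)
Step 3: in state A at pos -2, read 0 -> (A,0)->write 0,move L,goto A. Now: state=A, head=-3, tape[-4..2]=0100010 (head:  ^)
After 3 step(s): state = A (not H) -> not halted within 3 -> no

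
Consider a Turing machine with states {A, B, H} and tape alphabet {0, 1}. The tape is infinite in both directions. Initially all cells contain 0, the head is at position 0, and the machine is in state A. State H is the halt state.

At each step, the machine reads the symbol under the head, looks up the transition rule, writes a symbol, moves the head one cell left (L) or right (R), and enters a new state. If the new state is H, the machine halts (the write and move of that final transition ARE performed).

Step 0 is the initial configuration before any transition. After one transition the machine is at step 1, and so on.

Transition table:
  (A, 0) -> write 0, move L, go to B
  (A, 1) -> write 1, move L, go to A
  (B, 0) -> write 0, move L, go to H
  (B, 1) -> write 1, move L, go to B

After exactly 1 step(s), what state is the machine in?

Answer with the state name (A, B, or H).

Step 1: in state A at pos 0, read 0 -> (A,0)->write 0,move L,goto B. Now: state=B, head=-1, tape[-2..1]=0000 (head:  ^)

Answer: B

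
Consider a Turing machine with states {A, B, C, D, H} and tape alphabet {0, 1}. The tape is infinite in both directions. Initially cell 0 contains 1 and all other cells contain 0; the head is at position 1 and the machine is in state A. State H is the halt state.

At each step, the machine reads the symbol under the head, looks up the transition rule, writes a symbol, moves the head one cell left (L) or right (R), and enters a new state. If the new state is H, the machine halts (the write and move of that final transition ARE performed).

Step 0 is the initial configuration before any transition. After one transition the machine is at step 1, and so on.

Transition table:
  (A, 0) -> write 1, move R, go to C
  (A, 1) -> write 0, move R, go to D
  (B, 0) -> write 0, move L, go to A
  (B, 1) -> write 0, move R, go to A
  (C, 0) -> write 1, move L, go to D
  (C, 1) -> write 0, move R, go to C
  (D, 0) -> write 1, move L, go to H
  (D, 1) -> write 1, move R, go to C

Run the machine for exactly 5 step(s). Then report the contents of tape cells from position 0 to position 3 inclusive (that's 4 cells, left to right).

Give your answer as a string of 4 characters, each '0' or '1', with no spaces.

Step 1: in state A at pos 1, read 0 -> (A,0)->write 1,move R,goto C. Now: state=C, head=2, tape[-1..3]=01100 (head:    ^)
Step 2: in state C at pos 2, read 0 -> (C,0)->write 1,move L,goto D. Now: state=D, head=1, tape[-1..3]=01110 (head:   ^)
Step 3: in state D at pos 1, read 1 -> (D,1)->write 1,move R,goto C. Now: state=C, head=2, tape[-1..3]=01110 (head:    ^)
Step 4: in state C at pos 2, read 1 -> (C,1)->write 0,move R,goto C. Now: state=C, head=3, tape[-1..4]=011000 (head:     ^)
Step 5: in state C at pos 3, read 0 -> (C,0)->write 1,move L,goto D. Now: state=D, head=2, tape[-1..4]=011010 (head:    ^)

Answer: 1101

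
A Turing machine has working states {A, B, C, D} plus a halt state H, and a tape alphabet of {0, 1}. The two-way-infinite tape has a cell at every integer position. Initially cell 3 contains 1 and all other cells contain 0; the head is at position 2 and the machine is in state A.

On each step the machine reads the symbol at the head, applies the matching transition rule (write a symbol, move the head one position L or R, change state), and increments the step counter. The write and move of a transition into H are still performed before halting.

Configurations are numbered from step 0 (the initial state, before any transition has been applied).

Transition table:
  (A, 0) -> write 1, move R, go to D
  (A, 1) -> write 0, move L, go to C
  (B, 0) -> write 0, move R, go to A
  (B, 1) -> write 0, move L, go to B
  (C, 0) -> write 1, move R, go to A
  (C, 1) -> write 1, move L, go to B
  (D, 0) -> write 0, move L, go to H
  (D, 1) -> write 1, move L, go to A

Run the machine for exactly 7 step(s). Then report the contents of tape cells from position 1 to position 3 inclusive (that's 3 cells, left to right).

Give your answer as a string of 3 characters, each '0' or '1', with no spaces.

Step 1: in state A at pos 2, read 0 -> (A,0)->write 1,move R,goto D. Now: state=D, head=3, tape[1..4]=0110 (head:   ^)
Step 2: in state D at pos 3, read 1 -> (D,1)->write 1,move L,goto A. Now: state=A, head=2, tape[1..4]=0110 (head:  ^)
Step 3: in state A at pos 2, read 1 -> (A,1)->write 0,move L,goto C. Now: state=C, head=1, tape[0..4]=00010 (head:  ^)
Step 4: in state C at pos 1, read 0 -> (C,0)->write 1,move R,goto A. Now: state=A, head=2, tape[0..4]=01010 (head:   ^)
Step 5: in state A at pos 2, read 0 -> (A,0)->write 1,move R,goto D. Now: state=D, head=3, tape[0..4]=01110 (head:    ^)
Step 6: in state D at pos 3, read 1 -> (D,1)->write 1,move L,goto A. Now: state=A, head=2, tape[0..4]=01110 (head:   ^)
Step 7: in state A at pos 2, read 1 -> (A,1)->write 0,move L,goto C. Now: state=C, head=1, tape[0..4]=01010 (head:  ^)

Answer: 101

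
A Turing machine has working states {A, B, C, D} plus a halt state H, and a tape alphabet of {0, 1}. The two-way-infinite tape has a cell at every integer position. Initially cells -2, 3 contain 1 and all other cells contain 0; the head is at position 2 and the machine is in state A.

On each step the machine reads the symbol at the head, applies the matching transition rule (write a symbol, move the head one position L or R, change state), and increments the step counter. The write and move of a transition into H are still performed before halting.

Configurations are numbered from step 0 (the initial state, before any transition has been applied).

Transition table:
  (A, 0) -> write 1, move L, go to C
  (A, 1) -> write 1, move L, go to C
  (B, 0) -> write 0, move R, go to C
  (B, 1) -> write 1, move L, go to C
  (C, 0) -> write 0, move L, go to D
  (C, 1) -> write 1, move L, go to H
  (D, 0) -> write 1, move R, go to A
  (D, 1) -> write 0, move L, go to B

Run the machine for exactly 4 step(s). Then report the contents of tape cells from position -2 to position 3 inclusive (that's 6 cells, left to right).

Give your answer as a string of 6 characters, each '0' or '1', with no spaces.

Answer: 101111

Derivation:
Step 1: in state A at pos 2, read 0 -> (A,0)->write 1,move L,goto C. Now: state=C, head=1, tape[-3..4]=01000110 (head:     ^)
Step 2: in state C at pos 1, read 0 -> (C,0)->write 0,move L,goto D. Now: state=D, head=0, tape[-3..4]=01000110 (head:    ^)
Step 3: in state D at pos 0, read 0 -> (D,0)->write 1,move R,goto A. Now: state=A, head=1, tape[-3..4]=01010110 (head:     ^)
Step 4: in state A at pos 1, read 0 -> (A,0)->write 1,move L,goto C. Now: state=C, head=0, tape[-3..4]=01011110 (head:    ^)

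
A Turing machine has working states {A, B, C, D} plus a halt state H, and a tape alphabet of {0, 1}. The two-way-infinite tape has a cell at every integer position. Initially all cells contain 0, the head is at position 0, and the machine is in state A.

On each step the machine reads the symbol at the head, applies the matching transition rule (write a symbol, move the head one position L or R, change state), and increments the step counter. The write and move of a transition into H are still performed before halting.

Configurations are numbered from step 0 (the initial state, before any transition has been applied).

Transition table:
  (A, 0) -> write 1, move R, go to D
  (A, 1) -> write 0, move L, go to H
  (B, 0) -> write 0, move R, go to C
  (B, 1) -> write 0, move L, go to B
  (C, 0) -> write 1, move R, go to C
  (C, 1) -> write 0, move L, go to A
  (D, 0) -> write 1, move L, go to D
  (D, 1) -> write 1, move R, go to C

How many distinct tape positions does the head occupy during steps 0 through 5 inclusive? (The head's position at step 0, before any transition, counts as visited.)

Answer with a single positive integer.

Answer: 3

Derivation:
Step 1: in state A at pos 0, read 0 -> (A,0)->write 1,move R,goto D. Now: state=D, head=1, tape[-1..2]=0100 (head:   ^)
Step 2: in state D at pos 1, read 0 -> (D,0)->write 1,move L,goto D. Now: state=D, head=0, tape[-1..2]=0110 (head:  ^)
Step 3: in state D at pos 0, read 1 -> (D,1)->write 1,move R,goto C. Now: state=C, head=1, tape[-1..2]=0110 (head:   ^)
Step 4: in state C at pos 1, read 1 -> (C,1)->write 0,move L,goto A. Now: state=A, head=0, tape[-1..2]=0100 (head:  ^)
Step 5: in state A at pos 0, read 1 -> (A,1)->write 0,move L,goto H. Now: state=H, head=-1, tape[-2..2]=00000 (head:  ^)
Head positions at steps 0..5: starting at 0, distinct positions visited = {-1, 0, 1} -> 3 position(s)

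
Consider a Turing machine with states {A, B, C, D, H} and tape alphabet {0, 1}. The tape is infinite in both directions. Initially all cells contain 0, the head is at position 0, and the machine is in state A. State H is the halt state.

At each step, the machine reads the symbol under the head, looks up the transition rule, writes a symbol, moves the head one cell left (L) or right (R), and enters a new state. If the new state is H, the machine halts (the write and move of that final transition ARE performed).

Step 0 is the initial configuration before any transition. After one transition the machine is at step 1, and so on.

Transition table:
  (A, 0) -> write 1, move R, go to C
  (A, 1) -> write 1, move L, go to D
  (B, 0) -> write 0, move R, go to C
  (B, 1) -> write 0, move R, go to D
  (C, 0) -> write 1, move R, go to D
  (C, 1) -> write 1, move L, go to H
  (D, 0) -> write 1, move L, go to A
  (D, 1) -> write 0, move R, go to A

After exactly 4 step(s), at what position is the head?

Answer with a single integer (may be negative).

Answer: 0

Derivation:
Step 1: in state A at pos 0, read 0 -> (A,0)->write 1,move R,goto C. Now: state=C, head=1, tape[-1..2]=0100 (head:   ^)
Step 2: in state C at pos 1, read 0 -> (C,0)->write 1,move R,goto D. Now: state=D, head=2, tape[-1..3]=01100 (head:    ^)
Step 3: in state D at pos 2, read 0 -> (D,0)->write 1,move L,goto A. Now: state=A, head=1, tape[-1..3]=01110 (head:   ^)
Step 4: in state A at pos 1, read 1 -> (A,1)->write 1,move L,goto D. Now: state=D, head=0, tape[-1..3]=01110 (head:  ^)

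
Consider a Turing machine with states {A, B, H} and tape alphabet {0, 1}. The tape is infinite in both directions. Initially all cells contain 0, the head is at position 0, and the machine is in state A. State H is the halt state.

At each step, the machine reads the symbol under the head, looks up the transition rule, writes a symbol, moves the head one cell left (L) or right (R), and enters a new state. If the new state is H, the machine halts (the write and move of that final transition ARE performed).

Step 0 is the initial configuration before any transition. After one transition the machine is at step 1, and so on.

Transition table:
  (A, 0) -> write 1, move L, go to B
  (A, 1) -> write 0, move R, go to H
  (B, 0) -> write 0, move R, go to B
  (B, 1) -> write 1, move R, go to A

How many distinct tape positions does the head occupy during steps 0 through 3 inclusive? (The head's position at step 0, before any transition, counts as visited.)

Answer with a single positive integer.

Answer: 3

Derivation:
Step 1: in state A at pos 0, read 0 -> (A,0)->write 1,move L,goto B. Now: state=B, head=-1, tape[-2..1]=0010 (head:  ^)
Step 2: in state B at pos -1, read 0 -> (B,0)->write 0,move R,goto B. Now: state=B, head=0, tape[-2..1]=0010 (head:   ^)
Step 3: in state B at pos 0, read 1 -> (B,1)->write 1,move R,goto A. Now: state=A, head=1, tape[-2..2]=00100 (head:    ^)
Head positions at steps 0..3: starting at 0, distinct positions visited = {-1, 0, 1} -> 3 position(s)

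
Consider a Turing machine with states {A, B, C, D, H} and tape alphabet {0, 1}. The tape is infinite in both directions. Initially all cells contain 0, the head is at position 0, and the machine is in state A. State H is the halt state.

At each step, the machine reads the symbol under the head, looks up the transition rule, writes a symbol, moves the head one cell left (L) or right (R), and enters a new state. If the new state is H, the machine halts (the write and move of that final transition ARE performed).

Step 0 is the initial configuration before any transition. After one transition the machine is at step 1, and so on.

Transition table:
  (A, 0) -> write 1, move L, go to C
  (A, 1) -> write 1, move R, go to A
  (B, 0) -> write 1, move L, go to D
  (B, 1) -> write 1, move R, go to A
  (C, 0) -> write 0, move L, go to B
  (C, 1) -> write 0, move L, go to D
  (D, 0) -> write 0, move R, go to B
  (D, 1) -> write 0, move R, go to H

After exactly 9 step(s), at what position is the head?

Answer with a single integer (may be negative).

Answer: -3

Derivation:
Step 1: in state A at pos 0, read 0 -> (A,0)->write 1,move L,goto C. Now: state=C, head=-1, tape[-2..1]=0010 (head:  ^)
Step 2: in state C at pos -1, read 0 -> (C,0)->write 0,move L,goto B. Now: state=B, head=-2, tape[-3..1]=00010 (head:  ^)
Step 3: in state B at pos -2, read 0 -> (B,0)->write 1,move L,goto D. Now: state=D, head=-3, tape[-4..1]=001010 (head:  ^)
Step 4: in state D at pos -3, read 0 -> (D,0)->write 0,move R,goto B. Now: state=B, head=-2, tape[-4..1]=001010 (head:   ^)
Step 5: in state B at pos -2, read 1 -> (B,1)->write 1,move R,goto A. Now: state=A, head=-1, tape[-4..1]=001010 (head:    ^)
Step 6: in state A at pos -1, read 0 -> (A,0)->write 1,move L,goto C. Now: state=C, head=-2, tape[-4..1]=001110 (head:   ^)
Step 7: in state C at pos -2, read 1 -> (C,1)->write 0,move L,goto D. Now: state=D, head=-3, tape[-4..1]=000110 (head:  ^)
Step 8: in state D at pos -3, read 0 -> (D,0)->write 0,move R,goto B. Now: state=B, head=-2, tape[-4..1]=000110 (head:   ^)
Step 9: in state B at pos -2, read 0 -> (B,0)->write 1,move L,goto D. Now: state=D, head=-3, tape[-4..1]=001110 (head:  ^)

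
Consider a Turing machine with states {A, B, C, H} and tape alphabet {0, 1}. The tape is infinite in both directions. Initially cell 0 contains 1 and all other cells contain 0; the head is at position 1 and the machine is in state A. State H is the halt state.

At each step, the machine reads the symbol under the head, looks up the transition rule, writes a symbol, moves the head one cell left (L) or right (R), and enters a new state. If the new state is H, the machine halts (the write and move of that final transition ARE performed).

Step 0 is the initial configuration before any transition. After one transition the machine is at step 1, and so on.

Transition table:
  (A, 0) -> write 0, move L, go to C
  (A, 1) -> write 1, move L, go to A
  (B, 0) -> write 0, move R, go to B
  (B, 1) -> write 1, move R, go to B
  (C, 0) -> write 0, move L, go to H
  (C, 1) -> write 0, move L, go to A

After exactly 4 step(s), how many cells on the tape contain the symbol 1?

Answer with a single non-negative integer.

Answer: 0

Derivation:
Step 1: in state A at pos 1, read 0 -> (A,0)->write 0,move L,goto C. Now: state=C, head=0, tape[-1..2]=0100 (head:  ^)
Step 2: in state C at pos 0, read 1 -> (C,1)->write 0,move L,goto A. Now: state=A, head=-1, tape[-2..2]=00000 (head:  ^)
Step 3: in state A at pos -1, read 0 -> (A,0)->write 0,move L,goto C. Now: state=C, head=-2, tape[-3..2]=000000 (head:  ^)
Step 4: in state C at pos -2, read 0 -> (C,0)->write 0,move L,goto H. Now: state=H, head=-3, tape[-4..2]=0000000 (head:  ^)
No cell contains 1 after step 4 -> 0 cell(s)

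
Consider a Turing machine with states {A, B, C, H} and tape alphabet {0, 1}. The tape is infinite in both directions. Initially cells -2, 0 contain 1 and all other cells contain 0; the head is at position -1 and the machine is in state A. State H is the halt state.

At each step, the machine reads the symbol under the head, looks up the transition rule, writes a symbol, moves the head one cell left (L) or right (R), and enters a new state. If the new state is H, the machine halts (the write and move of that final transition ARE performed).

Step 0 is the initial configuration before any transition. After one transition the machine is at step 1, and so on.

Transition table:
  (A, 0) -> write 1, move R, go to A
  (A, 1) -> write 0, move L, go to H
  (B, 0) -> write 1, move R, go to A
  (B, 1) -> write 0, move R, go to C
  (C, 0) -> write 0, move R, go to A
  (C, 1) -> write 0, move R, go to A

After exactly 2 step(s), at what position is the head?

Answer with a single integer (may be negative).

Step 1: in state A at pos -1, read 0 -> (A,0)->write 1,move R,goto A. Now: state=A, head=0, tape[-3..1]=01110 (head:    ^)
Step 2: in state A at pos 0, read 1 -> (A,1)->write 0,move L,goto H. Now: state=H, head=-1, tape[-3..1]=01100 (head:   ^)

Answer: -1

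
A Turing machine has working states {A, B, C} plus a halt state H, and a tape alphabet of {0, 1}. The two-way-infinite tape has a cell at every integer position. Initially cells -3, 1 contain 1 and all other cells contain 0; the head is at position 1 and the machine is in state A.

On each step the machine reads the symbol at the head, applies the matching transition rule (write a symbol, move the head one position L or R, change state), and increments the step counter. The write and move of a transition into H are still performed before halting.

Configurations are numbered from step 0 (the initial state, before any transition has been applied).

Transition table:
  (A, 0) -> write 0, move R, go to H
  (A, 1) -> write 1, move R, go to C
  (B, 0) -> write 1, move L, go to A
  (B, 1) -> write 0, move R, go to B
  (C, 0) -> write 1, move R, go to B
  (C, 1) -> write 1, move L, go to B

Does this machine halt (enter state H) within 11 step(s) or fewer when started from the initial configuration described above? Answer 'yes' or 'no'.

Answer: yes

Derivation:
Step 1: in state A at pos 1, read 1 -> (A,1)->write 1,move R,goto C. Now: state=C, head=2, tape[-4..3]=01000100 (head:       ^)
Step 2: in state C at pos 2, read 0 -> (C,0)->write 1,move R,goto B. Now: state=B, head=3, tape[-4..4]=010001100 (head:        ^)
Step 3: in state B at pos 3, read 0 -> (B,0)->write 1,move L,goto A. Now: state=A, head=2, tape[-4..4]=010001110 (head:       ^)
Step 4: in state A at pos 2, read 1 -> (A,1)->write 1,move R,goto C. Now: state=C, head=3, tape[-4..4]=010001110 (head:        ^)
Step 5: in state C at pos 3, read 1 -> (C,1)->write 1,move L,goto B. Now: state=B, head=2, tape[-4..4]=010001110 (head:       ^)
Step 6: in state B at pos 2, read 1 -> (B,1)->write 0,move R,goto B. Now: state=B, head=3, tape[-4..4]=010001010 (head:        ^)
Step 7: in state B at pos 3, read 1 -> (B,1)->write 0,move R,goto B. Now: state=B, head=4, tape[-4..5]=0100010000 (head:         ^)
Step 8: in state B at pos 4, read 0 -> (B,0)->write 1,move L,goto A. Now: state=A, head=3, tape[-4..5]=0100010010 (head:        ^)
Step 9: in state A at pos 3, read 0 -> (A,0)->write 0,move R,goto H. Now: state=H, head=4, tape[-4..5]=0100010010 (head:         ^)
State H reached at step 9; 9 <= 11 -> yes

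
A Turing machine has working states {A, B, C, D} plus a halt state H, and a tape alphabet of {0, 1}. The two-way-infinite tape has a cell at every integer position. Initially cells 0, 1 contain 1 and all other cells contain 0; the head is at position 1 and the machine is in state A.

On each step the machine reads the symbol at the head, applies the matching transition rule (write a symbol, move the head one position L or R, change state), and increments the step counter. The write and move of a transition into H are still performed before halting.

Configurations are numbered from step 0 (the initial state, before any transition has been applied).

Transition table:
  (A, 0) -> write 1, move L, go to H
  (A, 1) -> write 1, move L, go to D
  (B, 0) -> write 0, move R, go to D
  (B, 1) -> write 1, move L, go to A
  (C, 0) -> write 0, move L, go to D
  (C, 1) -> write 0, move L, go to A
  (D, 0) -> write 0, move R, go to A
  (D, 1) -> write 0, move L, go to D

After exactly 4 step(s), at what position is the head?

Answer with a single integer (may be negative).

Answer: -1

Derivation:
Step 1: in state A at pos 1, read 1 -> (A,1)->write 1,move L,goto D. Now: state=D, head=0, tape[-1..2]=0110 (head:  ^)
Step 2: in state D at pos 0, read 1 -> (D,1)->write 0,move L,goto D. Now: state=D, head=-1, tape[-2..2]=00010 (head:  ^)
Step 3: in state D at pos -1, read 0 -> (D,0)->write 0,move R,goto A. Now: state=A, head=0, tape[-2..2]=00010 (head:   ^)
Step 4: in state A at pos 0, read 0 -> (A,0)->write 1,move L,goto H. Now: state=H, head=-1, tape[-2..2]=00110 (head:  ^)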